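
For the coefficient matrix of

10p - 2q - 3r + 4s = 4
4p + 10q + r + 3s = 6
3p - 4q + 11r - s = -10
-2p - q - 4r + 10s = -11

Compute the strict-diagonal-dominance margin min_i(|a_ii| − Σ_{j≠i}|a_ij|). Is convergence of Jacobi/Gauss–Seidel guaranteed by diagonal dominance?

1

row 1: |10| − (2+3+4) = 1
row 2: |10| − (4+1+3) = 2
row 3: |11| − (3+4+1) = 3
row 4: |10| − (2+1+4) = 3
minimum over rows = 1 → strictly diagonally dominant (convergence guaranteed)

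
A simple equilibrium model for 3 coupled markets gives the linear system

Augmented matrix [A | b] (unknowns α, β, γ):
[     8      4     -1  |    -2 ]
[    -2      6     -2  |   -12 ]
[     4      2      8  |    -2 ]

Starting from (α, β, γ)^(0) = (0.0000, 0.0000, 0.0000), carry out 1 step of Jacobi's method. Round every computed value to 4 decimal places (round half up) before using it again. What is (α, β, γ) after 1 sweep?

Iteration 1:
  α = (-2 - (4)·0.0000 - (-1)·0.0000) / (8) = -0.2500
  β = (-12 - (-2)·0.0000 - (-2)·0.0000) / (6) = -2.0000
  γ = (-2 - (4)·0.0000 - (2)·0.0000) / (8) = -0.2500

(-0.2500, -2.0000, -0.2500)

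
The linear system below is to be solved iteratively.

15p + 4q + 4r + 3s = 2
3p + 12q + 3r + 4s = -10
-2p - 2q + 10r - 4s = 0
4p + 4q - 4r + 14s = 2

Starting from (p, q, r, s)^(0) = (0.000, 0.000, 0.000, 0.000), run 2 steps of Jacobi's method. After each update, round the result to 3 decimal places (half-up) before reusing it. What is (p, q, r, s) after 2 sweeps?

Iteration 1:
  p = (2 - (4)·0.000 - (4)·0.000 - (3)·0.000) / (15) = 0.133
  q = (-10 - (3)·0.000 - (3)·0.000 - (4)·0.000) / (12) = -0.833
  r = (0 - (-2)·0.000 - (-2)·0.000 - (-4)·0.000) / (10) = 0.000
  s = (2 - (4)·0.000 - (4)·0.000 - (-4)·0.000) / (14) = 0.143
Iteration 2:
  p = (2 - (4)·-0.833 - (4)·0.000 - (3)·0.143) / (15) = 0.327
  q = (-10 - (3)·0.133 - (3)·0.000 - (4)·0.143) / (12) = -0.914
  r = (0 - (-2)·0.133 - (-2)·-0.833 - (-4)·0.143) / (10) = -0.083
  s = (2 - (4)·0.133 - (4)·-0.833 - (-4)·0.000) / (14) = 0.343

(0.327, -0.914, -0.083, 0.343)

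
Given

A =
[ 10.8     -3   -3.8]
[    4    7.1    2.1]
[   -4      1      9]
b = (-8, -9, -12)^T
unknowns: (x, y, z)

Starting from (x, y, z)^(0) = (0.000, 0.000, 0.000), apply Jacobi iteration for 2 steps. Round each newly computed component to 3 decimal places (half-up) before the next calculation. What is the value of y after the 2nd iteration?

Iteration 1:
  x = (-8 - (-3)·0.000 - (-3.8)·0.000) / (10.8) = -0.741
  y = (-9 - (4)·0.000 - (2.1)·0.000) / (7.1) = -1.268
  z = (-12 - (-4)·0.000 - (1)·0.000) / (9) = -1.333
Iteration 2:
  x = (-8 - (-3)·-1.268 - (-3.8)·-1.333) / (10.8) = -1.562
  y = (-9 - (4)·-0.741 - (2.1)·-1.333) / (7.1) = -0.456
  z = (-12 - (-4)·-0.741 - (1)·-1.268) / (9) = -1.522

-0.456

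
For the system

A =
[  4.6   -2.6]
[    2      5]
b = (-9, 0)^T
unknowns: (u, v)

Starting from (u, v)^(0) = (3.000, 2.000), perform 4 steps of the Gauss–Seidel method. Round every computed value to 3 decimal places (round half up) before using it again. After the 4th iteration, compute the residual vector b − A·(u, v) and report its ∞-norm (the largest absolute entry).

0.052

Iteration 1:
  u = (-9 - (-2.6)·2.000) / (4.6) = -0.826
  v = (0 - (2)·-0.826) / (5) = 0.330
Iteration 2:
  u = (-9 - (-2.6)·0.330) / (4.6) = -1.770
  v = (0 - (2)·-1.770) / (5) = 0.708
Iteration 3:
  u = (-9 - (-2.6)·0.708) / (4.6) = -1.556
  v = (0 - (2)·-1.556) / (5) = 0.622
Iteration 4:
  u = (-9 - (-2.6)·0.622) / (4.6) = -1.605
  v = (0 - (2)·-1.605) / (5) = 0.642
Residual b − A·x = (0.052, 0.000); ∞-norm = 0.052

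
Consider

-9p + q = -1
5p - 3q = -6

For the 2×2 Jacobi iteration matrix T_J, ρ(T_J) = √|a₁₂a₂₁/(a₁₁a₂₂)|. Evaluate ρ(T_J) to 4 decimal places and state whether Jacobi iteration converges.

a₁₂a₂₁/(a₁₁a₂₂) = (1)·(5) / ((-9)·(-3)) = 0.185185
ρ = √|0.185185| = √0.185185 = 0.4303
ρ < 1, so Jacobi converges

0.4303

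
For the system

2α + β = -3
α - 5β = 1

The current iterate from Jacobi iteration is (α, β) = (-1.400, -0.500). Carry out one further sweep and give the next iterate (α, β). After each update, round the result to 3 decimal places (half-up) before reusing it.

One sweep:
  α = (-3 - (1)·-0.500) / (2) = -1.250
  β = (1 - (1)·-1.400) / (-5) = -0.480

(-1.250, -0.480)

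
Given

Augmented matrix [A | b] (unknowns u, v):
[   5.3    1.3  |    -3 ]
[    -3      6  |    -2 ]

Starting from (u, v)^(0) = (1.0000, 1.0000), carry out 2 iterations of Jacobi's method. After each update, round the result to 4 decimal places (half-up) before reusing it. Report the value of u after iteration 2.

Iteration 1:
  u = (-3 - (1.3)·1.0000) / (5.3) = -0.8113
  v = (-2 - (-3)·1.0000) / (6) = 0.1667
Iteration 2:
  u = (-3 - (1.3)·0.1667) / (5.3) = -0.6069
  v = (-2 - (-3)·-0.8113) / (6) = -0.7390

-0.6069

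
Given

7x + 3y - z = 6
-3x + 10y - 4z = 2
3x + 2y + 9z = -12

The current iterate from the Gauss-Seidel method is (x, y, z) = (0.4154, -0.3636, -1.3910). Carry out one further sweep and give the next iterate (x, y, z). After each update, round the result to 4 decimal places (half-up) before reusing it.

One sweep:
  x = (6 - (3)·-0.3636 - (-1)·-1.3910) / (7) = 0.8143
  y = (2 - (-3)·0.8143 - (-4)·-1.3910) / (10) = -0.1121
  z = (-12 - (3)·0.8143 - (2)·-0.1121) / (9) = -1.5799

(0.8143, -0.1121, -1.5799)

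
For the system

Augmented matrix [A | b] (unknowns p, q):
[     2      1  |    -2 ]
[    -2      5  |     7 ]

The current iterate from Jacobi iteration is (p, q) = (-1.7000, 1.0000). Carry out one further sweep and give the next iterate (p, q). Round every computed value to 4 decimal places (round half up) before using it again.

One sweep:
  p = (-2 - (1)·1.0000) / (2) = -1.5000
  q = (7 - (-2)·-1.7000) / (5) = 0.7200

(-1.5000, 0.7200)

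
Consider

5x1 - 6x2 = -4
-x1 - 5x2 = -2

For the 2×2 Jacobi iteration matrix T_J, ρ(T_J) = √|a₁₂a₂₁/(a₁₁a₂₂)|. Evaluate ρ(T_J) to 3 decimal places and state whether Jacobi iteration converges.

a₁₂a₂₁/(a₁₁a₂₂) = (-6)·(-1) / ((5)·(-5)) = -0.240000
ρ = √|-0.240000| = √0.240000 = 0.490
ρ < 1, so Jacobi converges

0.490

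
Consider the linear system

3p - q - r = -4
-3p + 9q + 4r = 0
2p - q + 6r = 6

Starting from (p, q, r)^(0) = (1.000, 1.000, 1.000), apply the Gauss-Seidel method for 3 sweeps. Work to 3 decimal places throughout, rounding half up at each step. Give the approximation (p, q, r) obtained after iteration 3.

(-1.214, -0.959, 1.245)

Iteration 1:
  p = (-4 - (-1)·1.000 - (-1)·1.000) / (3) = -0.667
  q = (0 - (-3)·-0.667 - (4)·1.000) / (9) = -0.667
  r = (6 - (2)·-0.667 - (-1)·-0.667) / (6) = 1.111
Iteration 2:
  p = (-4 - (-1)·-0.667 - (-1)·1.111) / (3) = -1.185
  q = (0 - (-3)·-1.185 - (4)·1.111) / (9) = -0.889
  r = (6 - (2)·-1.185 - (-1)·-0.889) / (6) = 1.247
Iteration 3:
  p = (-4 - (-1)·-0.889 - (-1)·1.247) / (3) = -1.214
  q = (0 - (-3)·-1.214 - (4)·1.247) / (9) = -0.959
  r = (6 - (2)·-1.214 - (-1)·-0.959) / (6) = 1.245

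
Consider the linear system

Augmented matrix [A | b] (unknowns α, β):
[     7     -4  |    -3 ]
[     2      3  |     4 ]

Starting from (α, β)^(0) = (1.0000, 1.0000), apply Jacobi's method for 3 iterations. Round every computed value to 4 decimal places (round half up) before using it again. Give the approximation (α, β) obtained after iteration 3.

Iteration 1:
  α = (-3 - (-4)·1.0000) / (7) = 0.1429
  β = (4 - (2)·1.0000) / (3) = 0.6667
Iteration 2:
  α = (-3 - (-4)·0.6667) / (7) = -0.0476
  β = (4 - (2)·0.1429) / (3) = 1.2381
Iteration 3:
  α = (-3 - (-4)·1.2381) / (7) = 0.2789
  β = (4 - (2)·-0.0476) / (3) = 1.3651

(0.2789, 1.3651)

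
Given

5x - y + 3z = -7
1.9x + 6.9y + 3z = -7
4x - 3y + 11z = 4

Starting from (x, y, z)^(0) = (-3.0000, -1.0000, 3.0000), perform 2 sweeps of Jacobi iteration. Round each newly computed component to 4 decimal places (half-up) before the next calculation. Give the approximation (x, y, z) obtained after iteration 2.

Iteration 1:
  x = (-7 - (-1)·-1.0000 - (3)·3.0000) / (5) = -3.4000
  y = (-7 - (1.9)·-3.0000 - (3)·3.0000) / (6.9) = -1.4928
  z = (4 - (4)·-3.0000 - (-3)·-1.0000) / (11) = 1.1818
Iteration 2:
  x = (-7 - (-1)·-1.4928 - (3)·1.1818) / (5) = -2.4076
  y = (-7 - (1.9)·-3.4000 - (3)·1.1818) / (6.9) = -0.5921
  z = (4 - (4)·-3.4000 - (-3)·-1.4928) / (11) = 1.1929

(-2.4076, -0.5921, 1.1929)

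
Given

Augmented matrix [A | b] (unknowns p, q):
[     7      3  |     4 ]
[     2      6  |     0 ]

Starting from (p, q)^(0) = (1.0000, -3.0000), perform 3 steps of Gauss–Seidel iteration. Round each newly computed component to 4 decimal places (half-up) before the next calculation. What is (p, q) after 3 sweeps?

(0.6910, -0.2303)

Iteration 1:
  p = (4 - (3)·-3.0000) / (7) = 1.8571
  q = (0 - (2)·1.8571) / (6) = -0.6190
Iteration 2:
  p = (4 - (3)·-0.6190) / (7) = 0.8367
  q = (0 - (2)·0.8367) / (6) = -0.2789
Iteration 3:
  p = (4 - (3)·-0.2789) / (7) = 0.6910
  q = (0 - (2)·0.6910) / (6) = -0.2303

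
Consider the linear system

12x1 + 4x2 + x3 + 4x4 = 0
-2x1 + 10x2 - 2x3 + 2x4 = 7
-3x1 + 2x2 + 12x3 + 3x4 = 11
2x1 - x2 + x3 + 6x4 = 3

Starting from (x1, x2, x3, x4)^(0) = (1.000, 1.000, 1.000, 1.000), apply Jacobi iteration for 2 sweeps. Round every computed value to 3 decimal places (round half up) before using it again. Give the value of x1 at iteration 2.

Iteration 1:
  x1 = (0 - (4)·1.000 - (1)·1.000 - (4)·1.000) / (12) = -0.750
  x2 = (7 - (-2)·1.000 - (-2)·1.000 - (2)·1.000) / (10) = 0.900
  x3 = (11 - (-3)·1.000 - (2)·1.000 - (3)·1.000) / (12) = 0.750
  x4 = (3 - (2)·1.000 - (-1)·1.000 - (1)·1.000) / (6) = 0.167
Iteration 2:
  x1 = (0 - (4)·0.900 - (1)·0.750 - (4)·0.167) / (12) = -0.418
  x2 = (7 - (-2)·-0.750 - (-2)·0.750 - (2)·0.167) / (10) = 0.667
  x3 = (11 - (-3)·-0.750 - (2)·0.900 - (3)·0.167) / (12) = 0.537
  x4 = (3 - (2)·-0.750 - (-1)·0.900 - (1)·0.750) / (6) = 0.775

-0.418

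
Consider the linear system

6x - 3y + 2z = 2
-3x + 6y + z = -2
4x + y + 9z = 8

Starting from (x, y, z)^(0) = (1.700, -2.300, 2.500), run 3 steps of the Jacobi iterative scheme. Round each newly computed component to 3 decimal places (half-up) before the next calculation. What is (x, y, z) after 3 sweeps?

Iteration 1:
  x = (2 - (-3)·-2.300 - (2)·2.500) / (6) = -1.650
  y = (-2 - (-3)·1.700 - (1)·2.500) / (6) = 0.100
  z = (8 - (4)·1.700 - (1)·-2.300) / (9) = 0.389
Iteration 2:
  x = (2 - (-3)·0.100 - (2)·0.389) / (6) = 0.254
  y = (-2 - (-3)·-1.650 - (1)·0.389) / (6) = -1.223
  z = (8 - (4)·-1.650 - (1)·0.100) / (9) = 1.611
Iteration 3:
  x = (2 - (-3)·-1.223 - (2)·1.611) / (6) = -0.815
  y = (-2 - (-3)·0.254 - (1)·1.611) / (6) = -0.475
  z = (8 - (4)·0.254 - (1)·-1.223) / (9) = 0.912

(-0.815, -0.475, 0.912)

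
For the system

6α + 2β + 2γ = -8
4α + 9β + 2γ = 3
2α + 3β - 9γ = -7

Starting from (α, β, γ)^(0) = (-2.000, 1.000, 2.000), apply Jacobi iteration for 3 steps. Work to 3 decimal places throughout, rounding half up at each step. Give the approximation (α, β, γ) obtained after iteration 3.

Iteration 1:
  α = (-8 - (2)·1.000 - (2)·2.000) / (6) = -2.333
  β = (3 - (4)·-2.000 - (2)·2.000) / (9) = 0.778
  γ = (-7 - (2)·-2.000 - (3)·1.000) / (-9) = 0.667
Iteration 2:
  α = (-8 - (2)·0.778 - (2)·0.667) / (6) = -1.815
  β = (3 - (4)·-2.333 - (2)·0.667) / (9) = 1.222
  γ = (-7 - (2)·-2.333 - (3)·0.778) / (-9) = 0.519
Iteration 3:
  α = (-8 - (2)·1.222 - (2)·0.519) / (6) = -1.914
  β = (3 - (4)·-1.815 - (2)·0.519) / (9) = 1.025
  γ = (-7 - (2)·-1.815 - (3)·1.222) / (-9) = 0.782

(-1.914, 1.025, 0.782)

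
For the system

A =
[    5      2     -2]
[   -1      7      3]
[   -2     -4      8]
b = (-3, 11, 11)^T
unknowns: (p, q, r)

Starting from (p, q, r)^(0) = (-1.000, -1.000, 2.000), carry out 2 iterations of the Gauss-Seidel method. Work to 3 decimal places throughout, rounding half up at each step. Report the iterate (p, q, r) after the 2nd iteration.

Iteration 1:
  p = (-3 - (2)·-1.000 - (-2)·2.000) / (5) = 0.600
  q = (11 - (-1)·0.600 - (3)·2.000) / (7) = 0.800
  r = (11 - (-2)·0.600 - (-4)·0.800) / (8) = 1.925
Iteration 2:
  p = (-3 - (2)·0.800 - (-2)·1.925) / (5) = -0.150
  q = (11 - (-1)·-0.150 - (3)·1.925) / (7) = 0.725
  r = (11 - (-2)·-0.150 - (-4)·0.725) / (8) = 1.700

(-0.150, 0.725, 1.700)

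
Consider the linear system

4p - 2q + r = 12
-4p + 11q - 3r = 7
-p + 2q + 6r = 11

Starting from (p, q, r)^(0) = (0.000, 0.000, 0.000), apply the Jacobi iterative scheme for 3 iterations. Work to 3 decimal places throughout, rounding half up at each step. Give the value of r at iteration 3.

1.568

Iteration 1:
  p = (12 - (-2)·0.000 - (1)·0.000) / (4) = 3.000
  q = (7 - (-4)·0.000 - (-3)·0.000) / (11) = 0.636
  r = (11 - (-1)·0.000 - (2)·0.000) / (6) = 1.833
Iteration 2:
  p = (12 - (-2)·0.636 - (1)·1.833) / (4) = 2.860
  q = (7 - (-4)·3.000 - (-3)·1.833) / (11) = 2.227
  r = (11 - (-1)·3.000 - (2)·0.636) / (6) = 2.121
Iteration 3:
  p = (12 - (-2)·2.227 - (1)·2.121) / (4) = 3.583
  q = (7 - (-4)·2.860 - (-3)·2.121) / (11) = 2.255
  r = (11 - (-1)·2.860 - (2)·2.227) / (6) = 1.568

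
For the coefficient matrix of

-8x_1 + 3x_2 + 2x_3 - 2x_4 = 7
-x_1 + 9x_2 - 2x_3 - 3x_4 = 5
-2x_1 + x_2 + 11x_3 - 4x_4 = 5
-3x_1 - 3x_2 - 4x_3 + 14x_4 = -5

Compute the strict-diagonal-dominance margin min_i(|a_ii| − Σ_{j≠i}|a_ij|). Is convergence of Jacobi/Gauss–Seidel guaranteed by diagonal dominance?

row 1: |-8| − (3+2+2) = 1
row 2: |9| − (1+2+3) = 3
row 3: |11| − (2+1+4) = 4
row 4: |14| − (3+3+4) = 4
minimum over rows = 1 → strictly diagonally dominant (convergence guaranteed)

1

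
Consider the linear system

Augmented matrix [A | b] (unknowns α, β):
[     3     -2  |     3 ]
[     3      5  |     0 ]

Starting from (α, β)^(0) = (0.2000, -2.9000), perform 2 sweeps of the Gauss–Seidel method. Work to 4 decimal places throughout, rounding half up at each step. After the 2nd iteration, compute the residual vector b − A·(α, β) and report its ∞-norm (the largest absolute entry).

Iteration 1:
  α = (3 - (-2)·-2.9000) / (3) = -0.9333
  β = (0 - (3)·-0.9333) / (5) = 0.5600
Iteration 2:
  α = (3 - (-2)·0.5600) / (3) = 1.3733
  β = (0 - (3)·1.3733) / (5) = -0.8240
Residual b − A·x = (-2.7679, 0.0001); ∞-norm = 2.7679

2.7679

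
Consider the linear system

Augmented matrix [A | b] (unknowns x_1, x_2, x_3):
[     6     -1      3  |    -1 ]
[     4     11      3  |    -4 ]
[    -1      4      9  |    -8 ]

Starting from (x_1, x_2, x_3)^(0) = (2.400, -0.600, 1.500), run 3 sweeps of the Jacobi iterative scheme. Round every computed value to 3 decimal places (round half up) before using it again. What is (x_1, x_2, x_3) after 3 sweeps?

(-0.014, -0.194, -0.964)

Iteration 1:
  x_1 = (-1 - (-1)·-0.600 - (3)·1.500) / (6) = -1.017
  x_2 = (-4 - (4)·2.400 - (3)·1.500) / (11) = -1.645
  x_3 = (-8 - (-1)·2.400 - (4)·-0.600) / (9) = -0.356
Iteration 2:
  x_1 = (-1 - (-1)·-1.645 - (3)·-0.356) / (6) = -0.263
  x_2 = (-4 - (4)·-1.017 - (3)·-0.356) / (11) = 0.103
  x_3 = (-8 - (-1)·-1.017 - (4)·-1.645) / (9) = -0.271
Iteration 3:
  x_1 = (-1 - (-1)·0.103 - (3)·-0.271) / (6) = -0.014
  x_2 = (-4 - (4)·-0.263 - (3)·-0.271) / (11) = -0.194
  x_3 = (-8 - (-1)·-0.263 - (4)·0.103) / (9) = -0.964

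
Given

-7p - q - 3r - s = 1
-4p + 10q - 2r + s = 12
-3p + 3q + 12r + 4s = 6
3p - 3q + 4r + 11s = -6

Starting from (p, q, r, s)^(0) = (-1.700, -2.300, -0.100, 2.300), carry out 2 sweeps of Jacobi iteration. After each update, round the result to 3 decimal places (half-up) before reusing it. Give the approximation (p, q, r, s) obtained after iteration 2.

(-0.035, 1.204, 0.632, -0.402)

Iteration 1:
  p = (1 - (-1)·-2.300 - (-3)·-0.100 - (-1)·2.300) / (-7) = -0.100
  q = (12 - (-4)·-1.700 - (-2)·-0.100 - (1)·2.300) / (10) = 0.270
  r = (6 - (-3)·-1.700 - (3)·-2.300 - (4)·2.300) / (12) = -0.117
  s = (-6 - (3)·-1.700 - (-3)·-2.300 - (4)·-0.100) / (11) = -0.673
Iteration 2:
  p = (1 - (-1)·0.270 - (-3)·-0.117 - (-1)·-0.673) / (-7) = -0.035
  q = (12 - (-4)·-0.100 - (-2)·-0.117 - (1)·-0.673) / (10) = 1.204
  r = (6 - (-3)·-0.100 - (3)·0.270 - (4)·-0.673) / (12) = 0.632
  s = (-6 - (3)·-0.100 - (-3)·0.270 - (4)·-0.117) / (11) = -0.402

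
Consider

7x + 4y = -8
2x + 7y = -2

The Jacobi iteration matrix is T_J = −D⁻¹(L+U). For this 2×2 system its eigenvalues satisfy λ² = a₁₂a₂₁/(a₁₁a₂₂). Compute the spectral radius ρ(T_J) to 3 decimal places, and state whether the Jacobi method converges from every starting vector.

a₁₂a₂₁/(a₁₁a₂₂) = (4)·(2) / ((7)·(7)) = 0.163265
ρ = √|0.163265| = √0.163265 = 0.404
ρ < 1, so Jacobi converges

0.404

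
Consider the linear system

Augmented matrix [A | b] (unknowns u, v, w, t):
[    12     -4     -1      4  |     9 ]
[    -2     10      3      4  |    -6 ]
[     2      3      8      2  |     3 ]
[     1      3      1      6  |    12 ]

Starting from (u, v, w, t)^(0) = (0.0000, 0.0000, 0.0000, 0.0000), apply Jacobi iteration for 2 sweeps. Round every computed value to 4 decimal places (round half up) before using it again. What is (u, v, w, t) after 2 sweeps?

(-0.0854, -1.3625, -0.0875, 2.1125)

Iteration 1:
  u = (9 - (-4)·0.0000 - (-1)·0.0000 - (4)·0.0000) / (12) = 0.7500
  v = (-6 - (-2)·0.0000 - (3)·0.0000 - (4)·0.0000) / (10) = -0.6000
  w = (3 - (2)·0.0000 - (3)·0.0000 - (2)·0.0000) / (8) = 0.3750
  t = (12 - (1)·0.0000 - (3)·0.0000 - (1)·0.0000) / (6) = 2.0000
Iteration 2:
  u = (9 - (-4)·-0.6000 - (-1)·0.3750 - (4)·2.0000) / (12) = -0.0854
  v = (-6 - (-2)·0.7500 - (3)·0.3750 - (4)·2.0000) / (10) = -1.3625
  w = (3 - (2)·0.7500 - (3)·-0.6000 - (2)·2.0000) / (8) = -0.0875
  t = (12 - (1)·0.7500 - (3)·-0.6000 - (1)·0.3750) / (6) = 2.1125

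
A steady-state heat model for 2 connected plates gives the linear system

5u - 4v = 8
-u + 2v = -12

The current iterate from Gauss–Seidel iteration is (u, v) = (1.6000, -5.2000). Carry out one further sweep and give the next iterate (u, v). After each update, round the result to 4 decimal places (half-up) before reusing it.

(-2.5600, -7.2800)

One sweep:
  u = (8 - (-4)·-5.2000) / (5) = -2.5600
  v = (-12 - (-1)·-2.5600) / (2) = -7.2800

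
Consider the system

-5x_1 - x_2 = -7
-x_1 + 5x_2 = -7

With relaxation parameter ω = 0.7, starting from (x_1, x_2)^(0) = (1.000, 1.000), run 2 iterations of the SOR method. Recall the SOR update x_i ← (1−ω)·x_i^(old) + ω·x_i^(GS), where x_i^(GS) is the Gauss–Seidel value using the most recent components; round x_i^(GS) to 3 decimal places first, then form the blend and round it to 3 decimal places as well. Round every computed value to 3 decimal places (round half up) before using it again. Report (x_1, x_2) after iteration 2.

(1.395, -0.941)

Iteration 1:
  x_1: GS value = (-7 - (-1)·1.000) / (-5) = 1.200;  x_1 ← (1−ω)·1.000 + ω·1.200 = 1.140
  x_2: GS value = (-7 - (-1)·1.140) / (5) = -1.172;  x_2 ← (1−ω)·1.000 + ω·-1.172 = -0.520
Iteration 2:
  x_1: GS value = (-7 - (-1)·-0.520) / (-5) = 1.504;  x_1 ← (1−ω)·1.140 + ω·1.504 = 1.395
  x_2: GS value = (-7 - (-1)·1.395) / (5) = -1.121;  x_2 ← (1−ω)·-0.520 + ω·-1.121 = -0.941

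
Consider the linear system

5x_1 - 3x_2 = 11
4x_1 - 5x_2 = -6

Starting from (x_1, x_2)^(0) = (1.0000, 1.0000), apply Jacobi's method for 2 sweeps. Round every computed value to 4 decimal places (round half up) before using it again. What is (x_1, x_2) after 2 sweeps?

(3.4000, 3.4400)

Iteration 1:
  x_1 = (11 - (-3)·1.0000) / (5) = 2.8000
  x_2 = (-6 - (4)·1.0000) / (-5) = 2.0000
Iteration 2:
  x_1 = (11 - (-3)·2.0000) / (5) = 3.4000
  x_2 = (-6 - (4)·2.8000) / (-5) = 3.4400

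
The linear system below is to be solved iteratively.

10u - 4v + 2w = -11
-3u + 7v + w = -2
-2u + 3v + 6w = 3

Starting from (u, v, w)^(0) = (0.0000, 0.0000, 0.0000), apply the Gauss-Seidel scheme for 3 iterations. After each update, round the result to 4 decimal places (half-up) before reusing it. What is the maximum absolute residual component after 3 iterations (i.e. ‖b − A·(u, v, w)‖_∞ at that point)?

Iteration 1:
  u = (-11 - (-4)·0.0000 - (2)·0.0000) / (10) = -1.1000
  v = (-2 - (-3)·-1.1000 - (1)·0.0000) / (7) = -0.7571
  w = (3 - (-2)·-1.1000 - (3)·-0.7571) / (6) = 0.5119
Iteration 2:
  u = (-11 - (-4)·-0.7571 - (2)·0.5119) / (10) = -1.5052
  v = (-2 - (-3)·-1.5052 - (1)·0.5119) / (7) = -1.0039
  w = (3 - (-2)·-1.5052 - (3)·-1.0039) / (6) = 0.5002
Iteration 3:
  u = (-11 - (-4)·-1.0039 - (2)·0.5002) / (10) = -1.6016
  v = (-2 - (-3)·-1.6016 - (1)·0.5002) / (7) = -1.0436
  w = (3 - (-2)·-1.6016 - (3)·-1.0436) / (6) = 0.4879
Residual b − A·x = (-0.1342, 0.0125, 0.0002); ∞-norm = 0.1342

0.1342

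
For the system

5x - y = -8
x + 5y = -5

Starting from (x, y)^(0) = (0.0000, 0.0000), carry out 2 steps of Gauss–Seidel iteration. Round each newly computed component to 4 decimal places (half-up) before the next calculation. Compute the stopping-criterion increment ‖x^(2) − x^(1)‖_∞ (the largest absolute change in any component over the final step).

0.1360

Iteration 1:
  x = (-8 - (-1)·0.0000) / (5) = -1.6000
  y = (-5 - (1)·-1.6000) / (5) = -0.6800
Iteration 2:
  x = (-8 - (-1)·-0.6800) / (5) = -1.7360
  y = (-5 - (1)·-1.7360) / (5) = -0.6528
Change: (-0.1360, 0.0272) → max |·| = 0.1360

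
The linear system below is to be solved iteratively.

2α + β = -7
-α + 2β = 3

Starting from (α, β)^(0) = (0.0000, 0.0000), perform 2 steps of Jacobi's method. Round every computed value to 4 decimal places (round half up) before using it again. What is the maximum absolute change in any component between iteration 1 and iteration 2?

1.7500

Iteration 1:
  α = (-7 - (1)·0.0000) / (2) = -3.5000
  β = (3 - (-1)·0.0000) / (2) = 1.5000
Iteration 2:
  α = (-7 - (1)·1.5000) / (2) = -4.2500
  β = (3 - (-1)·-3.5000) / (2) = -0.2500
Change: (-0.7500, -1.7500) → max |·| = 1.7500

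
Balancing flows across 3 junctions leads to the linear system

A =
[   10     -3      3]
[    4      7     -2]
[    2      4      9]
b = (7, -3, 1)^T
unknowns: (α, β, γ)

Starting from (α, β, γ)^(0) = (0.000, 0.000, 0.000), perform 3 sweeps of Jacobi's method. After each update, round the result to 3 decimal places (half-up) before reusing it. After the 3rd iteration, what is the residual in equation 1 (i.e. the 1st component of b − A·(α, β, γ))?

-0.290

Iteration 1:
  α = (7 - (-3)·0.000 - (3)·0.000) / (10) = 0.700
  β = (-3 - (4)·0.000 - (-2)·0.000) / (7) = -0.429
  γ = (1 - (2)·0.000 - (4)·0.000) / (9) = 0.111
Iteration 2:
  α = (7 - (-3)·-0.429 - (3)·0.111) / (10) = 0.538
  β = (-3 - (4)·0.700 - (-2)·0.111) / (7) = -0.797
  γ = (1 - (2)·0.700 - (4)·-0.429) / (9) = 0.146
Iteration 3:
  α = (7 - (-3)·-0.797 - (3)·0.146) / (10) = 0.417
  β = (-3 - (4)·0.538 - (-2)·0.146) / (7) = -0.694
  γ = (1 - (2)·0.538 - (4)·-0.797) / (9) = 0.346
Residual b − A·x = (-0.290, 0.882, -0.172)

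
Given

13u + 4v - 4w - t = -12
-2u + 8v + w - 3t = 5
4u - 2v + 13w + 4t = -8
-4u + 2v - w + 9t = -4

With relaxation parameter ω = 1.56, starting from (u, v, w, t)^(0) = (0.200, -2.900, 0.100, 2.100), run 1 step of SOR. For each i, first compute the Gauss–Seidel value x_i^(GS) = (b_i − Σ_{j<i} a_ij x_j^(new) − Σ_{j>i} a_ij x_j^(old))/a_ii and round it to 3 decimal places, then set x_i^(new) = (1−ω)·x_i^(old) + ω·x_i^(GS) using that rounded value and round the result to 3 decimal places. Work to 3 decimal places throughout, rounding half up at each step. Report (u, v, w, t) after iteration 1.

Iteration 1:
  u: GS value = (-12 - (4)·-2.900 - (-4)·0.100 - (-1)·2.100) / (13) = 0.162;  u ← (1−ω)·0.200 + ω·0.162 = 0.141
  v: GS value = (5 - (-2)·0.141 - (1)·0.100 - (-3)·2.100) / (8) = 1.435;  v ← (1−ω)·-2.900 + ω·1.435 = 3.863
  w: GS value = (-8 - (4)·0.141 - (-2)·3.863 - (4)·2.100) / (13) = -0.711;  w ← (1−ω)·0.100 + ω·-0.711 = -1.165
  t: GS value = (-4 - (-4)·0.141 - (2)·3.863 - (-1)·-1.165) / (9) = -1.370;  t ← (1−ω)·2.100 + ω·-1.370 = -3.313

(0.141, 3.863, -1.165, -3.313)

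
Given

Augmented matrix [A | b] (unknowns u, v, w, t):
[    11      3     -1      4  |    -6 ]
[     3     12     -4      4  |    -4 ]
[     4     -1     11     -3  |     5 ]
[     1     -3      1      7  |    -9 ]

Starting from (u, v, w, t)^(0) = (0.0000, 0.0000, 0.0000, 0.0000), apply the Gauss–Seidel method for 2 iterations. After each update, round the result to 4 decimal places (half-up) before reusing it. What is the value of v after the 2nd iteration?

0.3221

Iteration 1:
  u = (-6 - (3)·0.0000 - (-1)·0.0000 - (4)·0.0000) / (11) = -0.5455
  v = (-4 - (3)·-0.5455 - (-4)·0.0000 - (4)·0.0000) / (12) = -0.1970
  w = (5 - (4)·-0.5455 - (-1)·-0.1970 - (-3)·0.0000) / (11) = 0.6350
  t = (-9 - (1)·-0.5455 - (-3)·-0.1970 - (1)·0.6350) / (7) = -1.3829
Iteration 2:
  u = (-6 - (3)·-0.1970 - (-1)·0.6350 - (4)·-1.3829) / (11) = 0.0689
  v = (-4 - (3)·0.0689 - (-4)·0.6350 - (4)·-1.3829) / (12) = 0.3221
  w = (5 - (4)·0.0689 - (-1)·0.3221 - (-3)·-1.3829) / (11) = 0.0816
  t = (-9 - (1)·0.0689 - (-3)·0.3221 - (1)·0.0816) / (7) = -1.1692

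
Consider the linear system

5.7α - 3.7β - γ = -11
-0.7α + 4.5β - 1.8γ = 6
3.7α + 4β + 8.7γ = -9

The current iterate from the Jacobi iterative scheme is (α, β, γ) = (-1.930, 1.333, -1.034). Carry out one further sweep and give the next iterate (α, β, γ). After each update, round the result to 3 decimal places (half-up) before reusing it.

(-1.246, 0.620, -0.827)

One sweep:
  α = (-11 - (-3.7)·1.333 - (-1)·-1.034) / (5.7) = -1.246
  β = (6 - (-0.7)·-1.930 - (-1.8)·-1.034) / (4.5) = 0.620
  γ = (-9 - (3.7)·-1.930 - (4)·1.333) / (8.7) = -0.827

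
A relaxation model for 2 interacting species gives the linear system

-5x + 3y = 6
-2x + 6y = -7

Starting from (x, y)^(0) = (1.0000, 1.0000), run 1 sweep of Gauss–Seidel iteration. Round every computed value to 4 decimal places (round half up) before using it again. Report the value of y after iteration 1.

-1.3667

Iteration 1:
  x = (6 - (3)·1.0000) / (-5) = -0.6000
  y = (-7 - (-2)·-0.6000) / (6) = -1.3667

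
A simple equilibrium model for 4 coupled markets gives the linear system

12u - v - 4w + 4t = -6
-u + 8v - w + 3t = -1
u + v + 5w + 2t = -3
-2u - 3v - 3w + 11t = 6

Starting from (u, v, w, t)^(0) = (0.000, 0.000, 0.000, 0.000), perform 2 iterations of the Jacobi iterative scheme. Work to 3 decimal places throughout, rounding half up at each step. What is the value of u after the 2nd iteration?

-0.892

Iteration 1:
  u = (-6 - (-1)·0.000 - (-4)·0.000 - (4)·0.000) / (12) = -0.500
  v = (-1 - (-1)·0.000 - (-1)·0.000 - (3)·0.000) / (8) = -0.125
  w = (-3 - (1)·0.000 - (1)·0.000 - (2)·0.000) / (5) = -0.600
  t = (6 - (-2)·0.000 - (-3)·0.000 - (-3)·0.000) / (11) = 0.545
Iteration 2:
  u = (-6 - (-1)·-0.125 - (-4)·-0.600 - (4)·0.545) / (12) = -0.892
  v = (-1 - (-1)·-0.500 - (-1)·-0.600 - (3)·0.545) / (8) = -0.467
  w = (-3 - (1)·-0.500 - (1)·-0.125 - (2)·0.545) / (5) = -0.693
  t = (6 - (-2)·-0.500 - (-3)·-0.125 - (-3)·-0.600) / (11) = 0.257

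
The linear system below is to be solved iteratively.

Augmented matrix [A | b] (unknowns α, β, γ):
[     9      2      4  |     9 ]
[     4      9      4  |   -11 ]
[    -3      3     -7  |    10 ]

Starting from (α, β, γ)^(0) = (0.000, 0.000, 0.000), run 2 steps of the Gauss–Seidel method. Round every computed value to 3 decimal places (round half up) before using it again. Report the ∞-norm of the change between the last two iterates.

Iteration 1:
  α = (9 - (2)·0.000 - (4)·0.000) / (9) = 1.000
  β = (-11 - (4)·1.000 - (4)·0.000) / (9) = -1.667
  γ = (10 - (-3)·1.000 - (3)·-1.667) / (-7) = -2.572
Iteration 2:
  α = (9 - (2)·-1.667 - (4)·-2.572) / (9) = 2.514
  β = (-11 - (4)·2.514 - (4)·-2.572) / (9) = -1.196
  γ = (10 - (-3)·2.514 - (3)·-1.196) / (-7) = -3.019
Change: (1.514, 0.471, -0.447) → max |·| = 1.514

1.514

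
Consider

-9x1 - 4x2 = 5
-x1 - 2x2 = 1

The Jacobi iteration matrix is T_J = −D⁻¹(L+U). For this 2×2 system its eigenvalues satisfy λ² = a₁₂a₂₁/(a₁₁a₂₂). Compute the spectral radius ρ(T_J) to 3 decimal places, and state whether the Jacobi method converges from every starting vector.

0.471

a₁₂a₂₁/(a₁₁a₂₂) = (-4)·(-1) / ((-9)·(-2)) = 0.222222
ρ = √|0.222222| = √0.222222 = 0.471
ρ < 1, so Jacobi converges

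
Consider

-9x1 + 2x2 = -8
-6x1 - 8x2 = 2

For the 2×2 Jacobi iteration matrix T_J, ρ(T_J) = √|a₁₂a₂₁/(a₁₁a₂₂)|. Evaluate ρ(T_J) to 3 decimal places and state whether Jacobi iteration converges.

a₁₂a₂₁/(a₁₁a₂₂) = (2)·(-6) / ((-9)·(-8)) = -0.166667
ρ = √|-0.166667| = √0.166667 = 0.408
ρ < 1, so Jacobi converges

0.408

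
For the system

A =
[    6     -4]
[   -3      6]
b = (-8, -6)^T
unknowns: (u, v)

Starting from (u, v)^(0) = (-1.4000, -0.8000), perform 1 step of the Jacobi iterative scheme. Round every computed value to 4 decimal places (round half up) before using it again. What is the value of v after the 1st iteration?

Iteration 1:
  u = (-8 - (-4)·-0.8000) / (6) = -1.8667
  v = (-6 - (-3)·-1.4000) / (6) = -1.7000

-1.7000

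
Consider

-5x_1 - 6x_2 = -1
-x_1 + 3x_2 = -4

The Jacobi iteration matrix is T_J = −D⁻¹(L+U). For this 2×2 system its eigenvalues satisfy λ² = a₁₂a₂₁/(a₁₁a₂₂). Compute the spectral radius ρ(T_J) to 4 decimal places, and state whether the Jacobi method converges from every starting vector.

a₁₂a₂₁/(a₁₁a₂₂) = (-6)·(-1) / ((-5)·(3)) = -0.400000
ρ = √|-0.400000| = √0.400000 = 0.6325
ρ < 1, so Jacobi converges

0.6325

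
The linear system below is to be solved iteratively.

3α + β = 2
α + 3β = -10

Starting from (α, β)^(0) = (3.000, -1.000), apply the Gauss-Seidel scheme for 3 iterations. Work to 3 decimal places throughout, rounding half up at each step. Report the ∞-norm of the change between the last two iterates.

Iteration 1:
  α = (2 - (1)·-1.000) / (3) = 1.000
  β = (-10 - (1)·1.000) / (3) = -3.667
Iteration 2:
  α = (2 - (1)·-3.667) / (3) = 1.889
  β = (-10 - (1)·1.889) / (3) = -3.963
Iteration 3:
  α = (2 - (1)·-3.963) / (3) = 1.988
  β = (-10 - (1)·1.988) / (3) = -3.996
Change: (0.099, -0.033) → max |·| = 0.099

0.099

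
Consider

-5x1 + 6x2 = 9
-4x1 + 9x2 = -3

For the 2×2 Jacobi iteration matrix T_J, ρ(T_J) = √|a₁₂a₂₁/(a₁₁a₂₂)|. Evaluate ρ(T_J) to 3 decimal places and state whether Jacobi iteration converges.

a₁₂a₂₁/(a₁₁a₂₂) = (6)·(-4) / ((-5)·(9)) = 0.533333
ρ = √|0.533333| = √0.533333 = 0.730
ρ < 1, so Jacobi converges

0.730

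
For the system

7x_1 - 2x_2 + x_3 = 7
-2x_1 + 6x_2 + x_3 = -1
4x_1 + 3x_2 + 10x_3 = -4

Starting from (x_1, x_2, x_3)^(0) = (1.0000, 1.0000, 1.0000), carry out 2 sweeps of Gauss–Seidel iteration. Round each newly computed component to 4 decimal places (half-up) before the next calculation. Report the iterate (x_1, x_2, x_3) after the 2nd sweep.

(1.1381, 0.3579, -0.9626)

Iteration 1:
  x_1 = (7 - (-2)·1.0000 - (1)·1.0000) / (7) = 1.1429
  x_2 = (-1 - (-2)·1.1429 - (1)·1.0000) / (6) = 0.0476
  x_3 = (-4 - (4)·1.1429 - (3)·0.0476) / (10) = -0.8714
Iteration 2:
  x_1 = (7 - (-2)·0.0476 - (1)·-0.8714) / (7) = 1.1381
  x_2 = (-1 - (-2)·1.1381 - (1)·-0.8714) / (6) = 0.3579
  x_3 = (-4 - (4)·1.1381 - (3)·0.3579) / (10) = -0.9626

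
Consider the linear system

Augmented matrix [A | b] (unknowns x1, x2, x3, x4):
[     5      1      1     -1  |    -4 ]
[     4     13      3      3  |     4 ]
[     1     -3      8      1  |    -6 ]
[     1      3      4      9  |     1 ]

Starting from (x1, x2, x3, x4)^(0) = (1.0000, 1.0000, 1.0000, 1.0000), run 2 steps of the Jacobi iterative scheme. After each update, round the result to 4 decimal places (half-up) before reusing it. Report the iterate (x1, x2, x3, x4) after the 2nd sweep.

(-0.7383, 0.9391, -0.7008, 0.6538)

Iteration 1:
  x1 = (-4 - (1)·1.0000 - (1)·1.0000 - (-1)·1.0000) / (5) = -1.0000
  x2 = (4 - (4)·1.0000 - (3)·1.0000 - (3)·1.0000) / (13) = -0.4615
  x3 = (-6 - (1)·1.0000 - (-3)·1.0000 - (1)·1.0000) / (8) = -0.6250
  x4 = (1 - (1)·1.0000 - (3)·1.0000 - (4)·1.0000) / (9) = -0.7778
Iteration 2:
  x1 = (-4 - (1)·-0.4615 - (1)·-0.6250 - (-1)·-0.7778) / (5) = -0.7383
  x2 = (4 - (4)·-1.0000 - (3)·-0.6250 - (3)·-0.7778) / (13) = 0.9391
  x3 = (-6 - (1)·-1.0000 - (-3)·-0.4615 - (1)·-0.7778) / (8) = -0.7008
  x4 = (1 - (1)·-1.0000 - (3)·-0.4615 - (4)·-0.6250) / (9) = 0.6538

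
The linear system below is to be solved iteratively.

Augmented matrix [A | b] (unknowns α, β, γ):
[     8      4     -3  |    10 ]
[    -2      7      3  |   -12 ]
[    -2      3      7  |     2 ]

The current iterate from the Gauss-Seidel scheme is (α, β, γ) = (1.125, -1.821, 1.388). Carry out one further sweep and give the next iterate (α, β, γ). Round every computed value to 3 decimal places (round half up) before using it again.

One sweep:
  α = (10 - (4)·-1.821 - (-3)·1.388) / (8) = 2.681
  β = (-12 - (-2)·2.681 - (3)·1.388) / (7) = -1.543
  γ = (2 - (-2)·2.681 - (3)·-1.543) / (7) = 1.713

(2.681, -1.543, 1.713)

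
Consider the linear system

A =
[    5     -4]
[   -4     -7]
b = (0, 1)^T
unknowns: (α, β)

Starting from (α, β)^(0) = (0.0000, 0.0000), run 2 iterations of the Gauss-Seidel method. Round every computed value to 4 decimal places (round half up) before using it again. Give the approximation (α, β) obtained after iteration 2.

Iteration 1:
  α = (0 - (-4)·0.0000) / (5) = 0.0000
  β = (1 - (-4)·0.0000) / (-7) = -0.1429
Iteration 2:
  α = (0 - (-4)·-0.1429) / (5) = -0.1143
  β = (1 - (-4)·-0.1143) / (-7) = -0.0775

(-0.1143, -0.0775)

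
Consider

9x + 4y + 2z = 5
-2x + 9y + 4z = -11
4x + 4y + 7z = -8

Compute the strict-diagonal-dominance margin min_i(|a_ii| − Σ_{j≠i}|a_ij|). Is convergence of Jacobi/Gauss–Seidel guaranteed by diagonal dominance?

-1

row 1: |9| − (4+2) = 3
row 2: |9| − (2+4) = 3
row 3: |7| − (4+4) = -1
minimum over rows = -1 → not strictly diagonally dominant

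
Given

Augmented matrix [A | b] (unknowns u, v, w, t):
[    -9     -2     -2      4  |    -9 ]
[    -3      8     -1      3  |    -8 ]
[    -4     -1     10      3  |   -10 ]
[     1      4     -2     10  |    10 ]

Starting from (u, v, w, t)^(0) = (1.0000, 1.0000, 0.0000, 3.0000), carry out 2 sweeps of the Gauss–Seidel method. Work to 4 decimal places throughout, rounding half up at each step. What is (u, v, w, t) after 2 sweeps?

Iteration 1:
  u = (-9 - (-2)·1.0000 - (-2)·0.0000 - (4)·3.0000) / (-9) = 2.1111
  v = (-8 - (-3)·2.1111 - (-1)·0.0000 - (3)·3.0000) / (8) = -1.3333
  w = (-10 - (-4)·2.1111 - (-1)·-1.3333 - (3)·3.0000) / (10) = -1.1889
  t = (10 - (1)·2.1111 - (4)·-1.3333 - (-2)·-1.1889) / (10) = 1.0844
Iteration 2:
  u = (-9 - (-2)·-1.3333 - (-2)·-1.1889 - (4)·1.0844) / (-9) = 2.0424
  v = (-8 - (-3)·2.0424 - (-1)·-1.1889 - (3)·1.0844) / (8) = -0.7894
  w = (-10 - (-4)·2.0424 - (-1)·-0.7894 - (3)·1.0844) / (10) = -0.5873
  t = (10 - (1)·2.0424 - (4)·-0.7894 - (-2)·-0.5873) / (10) = 0.9941

(2.0424, -0.7894, -0.5873, 0.9941)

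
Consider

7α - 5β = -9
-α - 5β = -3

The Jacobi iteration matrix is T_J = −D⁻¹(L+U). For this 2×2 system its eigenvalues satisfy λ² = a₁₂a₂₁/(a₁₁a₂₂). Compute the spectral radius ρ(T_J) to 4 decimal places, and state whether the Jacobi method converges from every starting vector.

0.3780

a₁₂a₂₁/(a₁₁a₂₂) = (-5)·(-1) / ((7)·(-5)) = -0.142857
ρ = √|-0.142857| = √0.142857 = 0.3780
ρ < 1, so Jacobi converges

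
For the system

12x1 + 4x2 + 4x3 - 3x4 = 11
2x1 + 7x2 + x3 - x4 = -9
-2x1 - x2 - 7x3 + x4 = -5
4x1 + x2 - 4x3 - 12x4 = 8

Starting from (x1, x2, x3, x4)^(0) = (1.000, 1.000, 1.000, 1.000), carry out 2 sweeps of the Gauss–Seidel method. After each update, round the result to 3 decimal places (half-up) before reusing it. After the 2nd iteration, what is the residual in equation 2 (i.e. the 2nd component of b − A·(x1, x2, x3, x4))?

0.523

Iteration 1:
  x1 = (11 - (4)·1.000 - (4)·1.000 - (-3)·1.000) / (12) = 0.500
  x2 = (-9 - (2)·0.500 - (1)·1.000 - (-1)·1.000) / (7) = -1.429
  x3 = (-5 - (-2)·0.500 - (-1)·-1.429 - (1)·1.000) / (-7) = 0.918
  x4 = (8 - (4)·0.500 - (1)·-1.429 - (-4)·0.918) / (-12) = -0.925
Iteration 2:
  x1 = (11 - (4)·-1.429 - (4)·0.918 - (-3)·-0.925) / (12) = 0.856
  x2 = (-9 - (2)·0.856 - (1)·0.918 - (-1)·-0.925) / (7) = -1.794
  x3 = (-5 - (-2)·0.856 - (-1)·-1.794 - (1)·-0.925) / (-7) = 0.594
  x4 = (8 - (4)·0.856 - (1)·-1.794 - (-4)·0.594) / (-12) = -0.729
Residual b − A·x = (3.341, 0.523, -0.195, -0.002)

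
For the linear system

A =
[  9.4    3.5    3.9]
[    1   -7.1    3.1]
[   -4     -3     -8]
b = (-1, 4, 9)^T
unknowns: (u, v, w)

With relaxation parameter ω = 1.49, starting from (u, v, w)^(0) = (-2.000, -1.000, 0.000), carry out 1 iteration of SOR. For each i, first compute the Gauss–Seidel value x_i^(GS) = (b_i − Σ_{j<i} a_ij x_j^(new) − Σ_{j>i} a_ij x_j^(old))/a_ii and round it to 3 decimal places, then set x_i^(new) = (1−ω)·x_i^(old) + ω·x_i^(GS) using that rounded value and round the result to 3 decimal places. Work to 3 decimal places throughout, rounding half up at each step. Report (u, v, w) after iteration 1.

(1.376, -0.061, -2.667)

Iteration 1:
  u: GS value = (-1 - (3.5)·-1.000 - (3.9)·0.000) / (9.4) = 0.266;  u ← (1−ω)·-2.000 + ω·0.266 = 1.376
  v: GS value = (4 - (1)·1.376 - (3.1)·0.000) / (-7.1) = -0.370;  v ← (1−ω)·-1.000 + ω·-0.370 = -0.061
  w: GS value = (9 - (-4)·1.376 - (-3)·-0.061) / (-8) = -1.790;  w ← (1−ω)·0.000 + ω·-1.790 = -2.667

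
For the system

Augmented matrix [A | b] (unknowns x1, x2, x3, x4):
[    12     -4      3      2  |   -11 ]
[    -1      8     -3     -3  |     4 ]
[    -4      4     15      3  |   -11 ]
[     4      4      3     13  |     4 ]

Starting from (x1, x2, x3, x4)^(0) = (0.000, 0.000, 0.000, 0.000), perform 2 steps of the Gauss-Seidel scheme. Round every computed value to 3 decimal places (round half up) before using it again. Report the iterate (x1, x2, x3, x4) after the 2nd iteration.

Iteration 1:
  x1 = (-11 - (-4)·0.000 - (3)·0.000 - (2)·0.000) / (12) = -0.917
  x2 = (4 - (-1)·-0.917 - (-3)·0.000 - (-3)·0.000) / (8) = 0.385
  x3 = (-11 - (-4)·-0.917 - (4)·0.385 - (3)·0.000) / (15) = -1.081
  x4 = (4 - (4)·-0.917 - (4)·0.385 - (3)·-1.081) / (13) = 0.721
Iteration 2:
  x1 = (-11 - (-4)·0.385 - (3)·-1.081 - (2)·0.721) / (12) = -0.638
  x2 = (4 - (-1)·-0.638 - (-3)·-1.081 - (-3)·0.721) / (8) = 0.285
  x3 = (-11 - (-4)·-0.638 - (4)·0.285 - (3)·0.721) / (15) = -1.124
  x4 = (4 - (4)·-0.638 - (4)·0.285 - (3)·-1.124) / (13) = 0.676

(-0.638, 0.285, -1.124, 0.676)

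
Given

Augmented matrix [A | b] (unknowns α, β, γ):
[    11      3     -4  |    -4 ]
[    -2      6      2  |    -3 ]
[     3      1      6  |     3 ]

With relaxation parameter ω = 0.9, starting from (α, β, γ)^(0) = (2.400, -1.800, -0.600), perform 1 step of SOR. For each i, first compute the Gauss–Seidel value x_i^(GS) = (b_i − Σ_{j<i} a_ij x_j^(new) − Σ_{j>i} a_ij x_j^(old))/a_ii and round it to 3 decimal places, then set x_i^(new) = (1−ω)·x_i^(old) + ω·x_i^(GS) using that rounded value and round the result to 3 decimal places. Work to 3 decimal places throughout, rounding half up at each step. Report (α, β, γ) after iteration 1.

Iteration 1:
  α: GS value = (-4 - (3)·-1.800 - (-4)·-0.600) / (11) = -0.091;  α ← (1−ω)·2.400 + ω·-0.091 = 0.158
  β: GS value = (-3 - (-2)·0.158 - (2)·-0.600) / (6) = -0.247;  β ← (1−ω)·-1.800 + ω·-0.247 = -0.402
  γ: GS value = (3 - (3)·0.158 - (1)·-0.402) / (6) = 0.488;  γ ← (1−ω)·-0.600 + ω·0.488 = 0.379

(0.158, -0.402, 0.379)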